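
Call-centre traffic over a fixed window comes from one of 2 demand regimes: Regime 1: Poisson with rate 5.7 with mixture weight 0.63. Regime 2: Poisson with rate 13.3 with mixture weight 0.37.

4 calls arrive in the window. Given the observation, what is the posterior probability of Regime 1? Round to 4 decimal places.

0.9914

The responsibility of component k is π_k f_k(x) divided by Σ_j π_j f_j(x).
Poisson probabilities:
  f_1 = e^(−5.7)·5.7^4/4! = 0.147167
  f_2 = e^(−13.3)·13.3^4/4! = 0.00218313
Multiply by the mixture weights:
  π_1·f_1 = 0.63 × 0.147167 = 0.092715
  π_2·f_2 = 0.37 × 0.00218313 = 0.000807756
Denominator: 0.092715 + 0.000807756 = 0.0935228
So the posterior for Regime 1 is 0.092715 / 0.0935228 ≈ 0.9914.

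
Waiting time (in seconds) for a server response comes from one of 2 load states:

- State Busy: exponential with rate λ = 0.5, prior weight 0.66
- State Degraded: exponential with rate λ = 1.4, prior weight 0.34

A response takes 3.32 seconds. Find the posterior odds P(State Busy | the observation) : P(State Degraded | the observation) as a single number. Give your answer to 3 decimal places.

The posterior odds equal the prior odds times the likelihood ratio: (w_i/w_j)·(f_i(x)/f_j(x)).
Exponential densities:
  L_Busy = 0.5·e^(−0.5·3.32) = 0.5·e^(−1.6600) = 0.0950695
  L_Degraded = 1.4·e^(−1.4·3.32) = 1.4·e^(−4.6480) = 0.013413
Odds = (0.66/0.34) × (0.0950695/0.013413) = 1.94118 × 7.08784 ≈ 13.759

13.759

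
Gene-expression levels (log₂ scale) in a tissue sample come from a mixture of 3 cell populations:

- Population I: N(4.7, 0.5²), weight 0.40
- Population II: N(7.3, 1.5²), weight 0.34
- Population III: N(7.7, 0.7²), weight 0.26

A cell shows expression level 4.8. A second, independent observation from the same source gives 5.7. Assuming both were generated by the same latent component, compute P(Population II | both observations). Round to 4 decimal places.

0.0913

Posterior ∝ prior × likelihood, so P(k | x) ∝ P(Z=k) f_k(x); normalise over all components.
Since both observations come from the same component, the likelihood for component k is f_k(x₁)·f_k(x₂).
  p_I = [(1/(0.5·√(2π)))·exp(−(4.8−4.7)²/(2·0.5²)) = 0.797885·exp(-0.02000) = 0.782085] × [0.107982] = 0.0844511
  p_II = [(1/(1.5·√(2π)))·exp(−(4.8−7.3)²/(2·1.5²)) = 0.265962·exp(-1.38889) = 0.0663181] × [0.150575] = 0.00998586
  p_III = [(1/(0.7·√(2π)))·exp(−(4.8−7.7)²/(2·0.7²)) = 0.569918·exp(-8.58163) = 0.00010687] × [0.00962014] = 1.02811e-06
Weight by the priors:
  P(Z=I)·p_I = 0.40 × 0.0844511 = 0.0337804
  P(Z=II)·p_II = 0.34 × 0.00998586 = 0.00339519
  P(Z=III)·p_III = 0.26 × 1.02811e-06 = 2.67308e-07
Sum: 0.0337804 + 0.00339519 + 2.67308e-07 = 0.0371759
P(Population II | data) = 0.00339519 / 0.0371759 ≈ 0.0913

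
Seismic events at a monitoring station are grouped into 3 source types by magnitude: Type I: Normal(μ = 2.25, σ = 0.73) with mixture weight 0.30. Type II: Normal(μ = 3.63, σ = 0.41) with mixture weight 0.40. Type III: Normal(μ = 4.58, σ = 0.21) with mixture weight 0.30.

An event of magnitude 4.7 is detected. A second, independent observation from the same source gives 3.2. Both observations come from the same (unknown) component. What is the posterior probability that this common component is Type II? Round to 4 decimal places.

By Bayes' theorem, P(k | x) = π_k f_k(x) / Σ_j π_j f_j(x).
Since both observations come from the same component, the likelihood for component k is f_k(x₁)·f_k(x₂).
  p_I = [0.00195738] × [0.234334] = 0.00045868
  p_II = [0.0322979] × [0.561406] = 0.0181322
  p_III = [1.61356] × [7.97031e-10] = 1.28606e-09
Prior × likelihood for each component:
  π_I·p_I = 0.30 × 0.00045868 = 0.000137604
  π_II·p_II = 0.40 × 0.0181322 = 0.00725289
  π_III·p_III = 0.30 × 1.28606e-09 = 3.85818e-10
Evidence: 0.000137604 + 0.00725289 + 3.85818e-10 = 0.00739049
Responsibility of Type II: 0.00725289 / 0.00739049 ≈ 0.9814

0.9814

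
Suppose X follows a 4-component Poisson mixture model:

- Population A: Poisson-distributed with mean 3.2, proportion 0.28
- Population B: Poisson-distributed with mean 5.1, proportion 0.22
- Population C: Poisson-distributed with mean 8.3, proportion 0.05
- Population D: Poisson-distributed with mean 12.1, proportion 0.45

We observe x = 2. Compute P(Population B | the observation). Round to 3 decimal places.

0.228

By Bayes' theorem, P(k | x) = π_k f_k(x) / Σ_j π_j f_j(x).
Evaluate each component's likelihood at the observed value:
  L_A = e^(−3.2)·3.2^2/2! = 0.208702
  L_B = e^(−5.1)·5.1^2/2! = 0.0792882
  L_C = e^(−8.3)·8.3^2/2! = 0.00856016
  L_D = e^(−12.1)·12.1^2/2! = 0.000406984
Unnormalised posteriors:
  π_A·L_A = 0.28 × 0.208702 = 0.0584367
  π_B·L_B = 0.22 × 0.0792882 = 0.0174434
  π_C·L_C = 0.05 × 0.00856016 = 0.000428008
  π_D·L_D = 0.45 × 0.000406984 = 0.000183143
Sum: 0.0584367 + 0.0174434 + 0.000428008 + 0.000183143 = 0.0764912
Responsibility of Population B: 0.0174434 / 0.0764912 ≈ 0.228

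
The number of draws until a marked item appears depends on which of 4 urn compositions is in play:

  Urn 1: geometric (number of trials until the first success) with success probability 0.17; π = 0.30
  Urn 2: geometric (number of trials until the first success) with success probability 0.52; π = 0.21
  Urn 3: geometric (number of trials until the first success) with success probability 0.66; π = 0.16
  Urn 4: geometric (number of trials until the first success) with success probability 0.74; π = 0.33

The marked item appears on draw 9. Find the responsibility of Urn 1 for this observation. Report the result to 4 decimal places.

Apply Bayes' rule: the posterior for each component is proportional to its prior times its likelihood at x.
Evaluate each component's likelihood at the observed value:
  L_1 = 0.038289
  L_2 = 0.00146532
  L_3 = 0.000117862
  L_4 = 1.54532e-05
Prior × likelihood for each component:
  π_1·L_1 = 0.30 × 0.038289 = 0.0114867
  π_2·L_2 = 0.21 × 0.00146532 = 0.000307718
  π_3·L_3 = 0.16 × 0.000117862 = 1.8858e-05
  π_4·L_4 = 0.33 × 1.54532e-05 = 5.09956e-06
Denominator: 0.0114867 + 0.000307718 + 1.8858e-05 + 5.09956e-06 = 0.0118184
P(Urn 1 | the observation) ≈ 0.9719

0.9719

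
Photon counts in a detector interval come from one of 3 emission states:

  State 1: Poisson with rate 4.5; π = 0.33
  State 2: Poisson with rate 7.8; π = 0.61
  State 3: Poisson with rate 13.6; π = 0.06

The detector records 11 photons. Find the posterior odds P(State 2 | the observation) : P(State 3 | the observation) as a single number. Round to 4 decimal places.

7.4165

Only the two components matter; the odds are (π_i f_i(x)) / (π_j f_j(x)).
Poisson probabilities:
  L_1 = e^(−4.5)·4.5^11/11! = 0.00426439
  L_2 = e^(−7.8)·7.8^11/11! = 0.0667403
  L_3 = e^(−13.6)·13.6^11/11! = 0.0914887
Posterior odds = (π_2·L_2) / (π_3·L_3) = (0.61·0.0667403) / (0.06·0.0914887) = 0.0407116 / 0.00548932 ≈ 7.4165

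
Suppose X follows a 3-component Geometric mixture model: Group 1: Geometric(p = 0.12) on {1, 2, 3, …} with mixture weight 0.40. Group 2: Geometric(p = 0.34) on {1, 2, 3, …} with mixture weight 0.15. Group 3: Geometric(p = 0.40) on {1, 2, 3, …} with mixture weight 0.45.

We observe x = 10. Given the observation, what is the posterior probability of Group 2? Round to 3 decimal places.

Apply Bayes' rule: the posterior for each component is proportional to its prior times its likelihood at x.
Geometric probabilities:
  p_1 = 0.12·(1−0.12)^9 = 0.12·0.316478 = 0.0379774
  p_2 = 0.34·(1−0.34)^9 = 0.34·0.0237627 = 0.00807931
  p_3 = 0.40·(1−0.40)^9 = 0.40·0.0100777 = 0.00403108
Unnormalised posteriors:
  w_1·p_1 = 0.40 × 0.0379774 = 0.015191
  w_2·p_2 = 0.15 × 0.00807931 = 0.0012119
  w_3·p_3 = 0.45 × 0.00403108 = 0.00181399
Normaliser: 0.015191 + 0.0012119 + 0.00181399 = 0.0182168
So the posterior for Group 2 is 0.0012119 / 0.0182168 ≈ 0.067.

0.067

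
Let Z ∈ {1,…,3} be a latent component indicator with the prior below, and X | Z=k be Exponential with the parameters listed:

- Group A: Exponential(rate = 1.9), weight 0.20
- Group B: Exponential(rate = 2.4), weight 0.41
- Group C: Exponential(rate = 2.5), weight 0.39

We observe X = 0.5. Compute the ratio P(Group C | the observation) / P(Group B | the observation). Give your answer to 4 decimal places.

0.9425

Since P(k|x) ∝ P(Z=k) f_k(x), the posterior odds are P(Z=i) f_i(x) / (P(Z=j) f_j(x)).
Evaluate each component's likelihood at the observed value:
  L_A = 0.734808
  L_B = 0.722866
  L_C = 0.716262
Odds = (0.39/0.41) × (0.716262/0.722866) = 0.95122 × 0.990864 ≈ 0.9425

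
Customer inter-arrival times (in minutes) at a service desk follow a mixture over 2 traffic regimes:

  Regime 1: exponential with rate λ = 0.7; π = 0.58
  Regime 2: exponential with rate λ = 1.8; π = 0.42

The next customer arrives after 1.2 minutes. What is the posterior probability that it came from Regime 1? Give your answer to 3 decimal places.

The responsibility of component k is P(Z=k) f_k(x) divided by Σ_j P(Z=j) f_j(x).
Evaluate each component's likelihood at the observed value:
  p_1 = 0.7·e^(−0.7·1.2) = 0.7·e^(−0.8400) = 0.302197
  p_2 = 1.8·e^(−1.8·1.2) = 1.8·e^(−2.1600) = 0.207585
Weight by the priors:
  P(Z=1)·p_1 = 0.58 × 0.302197 = 0.175274
  P(Z=2)·p_2 = 0.42 × 0.207585 = 0.0871858
Denominator: 0.175274 + 0.0871858 = 0.26246
P(Regime 1 | the observation) = 0.175274 / 0.26246 ≈ 0.668

0.668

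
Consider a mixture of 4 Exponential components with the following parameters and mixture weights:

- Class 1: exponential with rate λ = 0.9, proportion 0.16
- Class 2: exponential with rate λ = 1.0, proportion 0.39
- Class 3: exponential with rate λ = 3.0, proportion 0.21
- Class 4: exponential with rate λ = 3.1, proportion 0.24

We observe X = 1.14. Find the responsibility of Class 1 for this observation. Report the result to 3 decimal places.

0.236

Posterior ∝ prior × likelihood, so P(k | x) ∝ π_k f_k(x); normalise over all components.
Evaluate each component's likelihood at the observed value:
  p_1 = 0.9·e^(−0.9·1.14) = 0.9·e^(−1.0260) = 0.322594
  p_2 = 1.0·e^(−1.0·1.14) = 1.0·e^(−1.1400) = 0.319819
  p_3 = 3.0·e^(−3.0·1.14) = 3.0·e^(−3.4200) = 0.0981373
  p_4 = 3.1·e^(−3.1·1.14) = 3.1·e^(−3.5340) = 0.0904826
Weight by the priors:
  π_1·p_1 = 0.16 × 0.322594 = 0.0516151
  π_2·p_2 = 0.39 × 0.319819 = 0.124729
  π_3·p_3 = 0.21 × 0.0981373 = 0.0206088
  π_4·p_4 = 0.24 × 0.0904826 = 0.0217158
Sum: 0.0516151 + 0.124729 + 0.0206088 + 0.0217158 = 0.218669
P(Class 1 | the observation) ≈ 0.236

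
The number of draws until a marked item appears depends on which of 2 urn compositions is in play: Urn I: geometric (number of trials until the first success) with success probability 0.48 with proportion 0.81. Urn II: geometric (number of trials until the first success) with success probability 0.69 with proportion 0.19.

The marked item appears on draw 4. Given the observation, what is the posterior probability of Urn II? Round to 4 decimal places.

0.0667

The responsibility of component k is π_k f_k(x) divided by Σ_j π_j f_j(x).
Component likelihoods at x = 4:
  L_I = 0.0674918
  L_II = 0.0205558
Prior × likelihood for each component:
  π_I·L_I = 0.81 × 0.0674918 = 0.0546684
  π_II·L_II = 0.19 × 0.0205558 = 0.0039056
Marginal: 0.0546684 + 0.0039056 = 0.058574
P(Urn II | the observation) = 0.0039056 / 0.058574 ≈ 0.0667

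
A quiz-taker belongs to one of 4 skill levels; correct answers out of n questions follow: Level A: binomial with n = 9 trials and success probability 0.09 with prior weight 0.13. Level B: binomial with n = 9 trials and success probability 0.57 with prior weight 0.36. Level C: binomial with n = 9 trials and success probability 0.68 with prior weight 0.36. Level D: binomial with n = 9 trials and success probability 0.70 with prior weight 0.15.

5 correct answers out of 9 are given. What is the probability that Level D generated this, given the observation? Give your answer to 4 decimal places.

The responsibility of component k is π_k f_k(x) divided by Σ_j π_j f_j(x).
Evaluate each component's likelihood at the observed value:
  p_A = 0.00051021
  p_B = 0.25919
  p_C = 0.192095
  p_D = 0.171532
Weight by the priors:
  π_A·p_A = 0.13 × 0.00051021 = 6.63273e-05
  π_B·p_B = 0.36 × 0.25919 = 0.0933085
  π_C·p_C = 0.36 × 0.192095 = 0.069154
  π_D·p_D = 0.15 × 0.171532 = 0.0257298
Marginal: 6.63273e-05 + 0.0933085 + 0.069154 + 0.0257298 = 0.188259
So the posterior for Level D is 0.0257298 / 0.188259 ≈ 0.1367.

0.1367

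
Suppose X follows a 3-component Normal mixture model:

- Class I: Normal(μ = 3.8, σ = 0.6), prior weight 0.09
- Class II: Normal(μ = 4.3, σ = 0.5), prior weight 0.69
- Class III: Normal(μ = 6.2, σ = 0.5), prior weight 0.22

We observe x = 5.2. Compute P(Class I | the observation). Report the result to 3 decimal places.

0.029

P(component k | x) = π_k·f_k(x) / marginal(x), where marginal(x) = Σ_j π_j·f_j(x).
Component likelihoods at x = 5.2:
  f_I = 0.0437031
  f_II = 0.1579
  f_III = 0.107982
Prior × likelihood for each component:
  π_I·f_I = 0.09 × 0.0437031 = 0.00393328
  π_II·f_II = 0.69 × 0.1579 = 0.108951
  π_III·f_III = 0.22 × 0.107982 = 0.023756
Marginal: 0.00393328 + 0.108951 + 0.023756 = 0.136641
P(Class I | 5.2) = 0.00393328 / 0.136641 ≈ 0.029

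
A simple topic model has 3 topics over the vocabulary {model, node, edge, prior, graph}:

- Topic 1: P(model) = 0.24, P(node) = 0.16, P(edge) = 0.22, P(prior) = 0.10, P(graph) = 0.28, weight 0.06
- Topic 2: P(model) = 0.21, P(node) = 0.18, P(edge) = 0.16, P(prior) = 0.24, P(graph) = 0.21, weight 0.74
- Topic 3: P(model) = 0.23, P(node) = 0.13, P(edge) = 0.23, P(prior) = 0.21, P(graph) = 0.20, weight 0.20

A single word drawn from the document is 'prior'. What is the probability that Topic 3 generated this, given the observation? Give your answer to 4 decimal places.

Posterior ∝ prior × likelihood, so P(k | x) ∝ w_k f_k(x); normalise over all components.
Component likelihoods at x = 'prior':
  f_1 = P(prior | comp) = 0.10
  f_2 = P(prior | comp) = 0.24
  f_3 = P(prior | comp) = 0.21
Multiply by the mixture weights:
  w_1·f_1 = 0.06 × 0.1 = 0.006
  w_2·f_2 = 0.74 × 0.24 = 0.1776
  w_3·f_3 = 0.20 × 0.21 = 0.042
Evidence: 0.006 + 0.1776 + 0.042 = 0.2256
Responsibility of Topic 3: 0.042 / 0.2256 ≈ 0.1862

0.1862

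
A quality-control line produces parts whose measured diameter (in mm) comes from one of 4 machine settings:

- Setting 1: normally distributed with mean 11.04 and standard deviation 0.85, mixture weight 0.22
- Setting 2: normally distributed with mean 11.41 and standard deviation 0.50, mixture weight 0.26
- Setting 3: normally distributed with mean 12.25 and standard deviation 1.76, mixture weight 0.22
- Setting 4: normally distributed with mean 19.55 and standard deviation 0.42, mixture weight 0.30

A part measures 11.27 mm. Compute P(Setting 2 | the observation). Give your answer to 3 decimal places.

0.584

Posterior ∝ prior × likelihood, so P(k | x) ∝ P(Z=k) f_k(x); normalise over all components.
Normal densities:
  L_1 = 0.452472
  L_2 = 0.767213
  L_3 = 0.194121
  L_4 = 3.82579e-85
Prior × likelihood for each component:
  P(Z=1)·L_1 = 0.22 × 0.452472 = 0.0995439
  P(Z=2)·L_2 = 0.26 × 0.767213 = 0.199475
  P(Z=3)·L_3 = 0.22 × 0.194121 = 0.0427065
  P(Z=4)·L_4 = 0.30 × 3.82579e-85 = 1.14774e-85
Normaliser: 0.0995439 + 0.199475 + 0.0427065 + 1.14774e-85 = 0.341726
So the posterior for Setting 2 is 0.199475 / 0.341726 ≈ 0.584.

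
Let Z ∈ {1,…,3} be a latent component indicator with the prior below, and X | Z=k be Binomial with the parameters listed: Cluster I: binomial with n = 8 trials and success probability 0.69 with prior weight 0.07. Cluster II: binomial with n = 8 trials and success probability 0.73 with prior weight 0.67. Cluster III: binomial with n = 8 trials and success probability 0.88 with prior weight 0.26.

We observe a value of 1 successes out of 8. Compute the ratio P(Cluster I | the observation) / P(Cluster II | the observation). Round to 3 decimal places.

0.260

Since P(k|x) ∝ π_k f_k(x), the posterior odds are π_i f_i(x) / (π_j f_j(x)).
Binomial probabilities:
  p_I = C(8,1)·0.69^1·0.31^7 = 8·0.69·0.000275126 = 0.0015187
  p_II = C(8,1)·0.73^1·0.27^7 = 8·0.73·0.000104604 = 0.000610885
  p_III = C(8,1)·0.88^1·0.12^7 = 8·0.88·3.58318e-07 = 2.52256e-06
Posterior odds = (π_I·p_I) / (π_II·p_II) = (0.07·0.0015187) / (0.67·0.000610885) = 0.000106309 / 0.000409293 ≈ 0.260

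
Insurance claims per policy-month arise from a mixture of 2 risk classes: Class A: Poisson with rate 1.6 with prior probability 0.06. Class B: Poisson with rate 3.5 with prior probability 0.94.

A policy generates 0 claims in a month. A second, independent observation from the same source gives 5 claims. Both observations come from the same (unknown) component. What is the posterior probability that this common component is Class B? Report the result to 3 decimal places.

0.946

The responsibility of component k is P(Z=k) f_k(x) divided by Σ_j P(Z=j) f_j(x).
Since both observations come from the same component, the likelihood for component k is f_k(x₁)·f_k(x₂).
  p_A = [e^(−1.6)·1.6^0/0! = 0.201897] × [0.017642] = 0.00356186
  p_B = [e^(−3.5)·3.5^0/0! = 0.0301974] × [0.132169] = 0.00399115
Prior × likelihood for each component:
  P(Z=A)·p_A = 0.06 × 0.00356186 = 0.000213711
  P(Z=B)·p_B = 0.94 × 0.00399115 = 0.00375168
Normaliser: 0.000213711 + 0.00375168 = 0.00396539
P(Class B | x) = 0.00375168 / 0.00396539 ≈ 0.946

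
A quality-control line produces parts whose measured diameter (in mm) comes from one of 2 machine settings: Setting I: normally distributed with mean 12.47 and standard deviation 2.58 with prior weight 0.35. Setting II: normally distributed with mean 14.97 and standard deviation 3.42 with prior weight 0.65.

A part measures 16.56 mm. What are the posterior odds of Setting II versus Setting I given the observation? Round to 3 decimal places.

4.418

Since P(k|x) ∝ P(Z=k) f_k(x), the posterior odds are P(Z=i) f_i(x) / (P(Z=j) f_j(x)).
Component likelihoods at x = 16.56 mm:
  L_I = (1/(2.58·√(2π)))·exp(−(16.56−12.47)²/(2·2.58²)) = 0.154629·exp(-1.25654) = 0.044013
  L_II = (1/(3.42·√(2π)))·exp(−(16.56−14.97)²/(2·3.42²)) = 0.116650·exp(-0.10807) = 0.104701
Posterior odds = (P(Z=II)·L_II) / (P(Z=I)·L_I) = (0.65·0.104701) / (0.35·0.044013) = 0.0680554 / 0.0154045 ≈ 4.418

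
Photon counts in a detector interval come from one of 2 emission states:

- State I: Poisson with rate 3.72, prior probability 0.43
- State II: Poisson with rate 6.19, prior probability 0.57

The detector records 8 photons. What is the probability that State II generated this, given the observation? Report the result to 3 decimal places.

0.868

By Bayes' theorem, P(k | x) = π_k f_k(x) / Σ_j π_j f_j(x).
Evaluate each component's likelihood at the observed value:
  p_I = 0.0220418
  p_II = 0.109578
Weight by the priors:
  π_I·p_I = 0.43 × 0.0220418 = 0.00947798
  π_II·p_II = 0.57 × 0.109578 = 0.0624592
Sum: 0.00947798 + 0.0624592 = 0.0719372
Responsibility of State II: 0.0624592 / 0.0719372 ≈ 0.868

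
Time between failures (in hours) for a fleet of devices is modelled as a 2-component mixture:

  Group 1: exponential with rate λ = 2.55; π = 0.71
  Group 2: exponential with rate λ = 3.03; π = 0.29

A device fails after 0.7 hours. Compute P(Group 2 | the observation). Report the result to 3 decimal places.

Apply Bayes' rule: the posterior for each component is proportional to its prior times its likelihood at x.
Evaluate each component's likelihood at the observed value:
  p_1 = 0.427883
  p_2 = 0.363332
Weight by the priors:
  π_1·p_1 = 0.71 × 0.427883 = 0.303797
  π_2·p_2 = 0.29 × 0.363332 = 0.105366
Denominator: 0.303797 + 0.105366 = 0.409163
So the posterior for Group 2 is 0.105366 / 0.409163 ≈ 0.258.

0.258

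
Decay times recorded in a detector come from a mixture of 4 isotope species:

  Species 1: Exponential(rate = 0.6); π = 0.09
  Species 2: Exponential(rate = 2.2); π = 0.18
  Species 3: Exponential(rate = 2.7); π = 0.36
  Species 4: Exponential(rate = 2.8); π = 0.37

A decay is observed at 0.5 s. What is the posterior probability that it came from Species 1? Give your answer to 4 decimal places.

Posterior ∝ prior × likelihood, so P(k | x) ∝ w_k f_k(x); normalise over all components.
Evaluate each component's likelihood at the observed value:
  L_1 = 0.444491
  L_2 = 0.732316
  L_3 = 0.699949
  L_4 = 0.690471
Weight by the priors:
  w_1·L_1 = 0.09 × 0.444491 = 0.0400042
  w_2·L_2 = 0.18 × 0.732316 = 0.131817
  w_3·L_3 = 0.36 × 0.699949 = 0.251982
  w_4·L_4 = 0.37 × 0.690471 = 0.255474
Marginal: 0.0400042 + 0.131817 + 0.251982 + 0.255474 = 0.679277
P(Species 1 | data) ≈ 0.0589

0.0589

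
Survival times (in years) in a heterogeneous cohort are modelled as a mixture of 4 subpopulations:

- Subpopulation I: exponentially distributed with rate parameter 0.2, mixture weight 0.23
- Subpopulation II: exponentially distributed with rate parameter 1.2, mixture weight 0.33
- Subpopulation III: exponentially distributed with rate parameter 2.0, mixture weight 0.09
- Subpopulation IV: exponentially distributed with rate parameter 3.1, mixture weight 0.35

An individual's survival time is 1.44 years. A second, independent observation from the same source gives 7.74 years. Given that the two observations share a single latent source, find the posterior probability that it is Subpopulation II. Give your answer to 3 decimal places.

0.005

P(component k | x) = π_k·f_k(x) / marginal(x), where marginal(x) = Σ_j π_j·f_j(x).
Since both observations come from the same component, the likelihood for component k is f_k(x₁)·f_k(x₂).
  p_I = [0.2·e^(−0.2·1.44) = 0.2·e^(−0.2880) = 0.149952] × [0.0425346] = 0.00637816
  p_II = [1.2·e^(−1.2·1.44) = 1.2·e^(−1.7280) = 0.213167] × [0.000111034] = 2.36687e-05
  p_III = [2.0·e^(−2.0·1.44) = 2.0·e^(−2.8800) = 0.11227] × [3.78575e-07] = 4.25024e-08
  p_IV = [3.1·e^(−3.1·1.44) = 3.1·e^(−4.4640) = 0.0357002] × [1.17733e-10] = 4.20311e-12
Prior × likelihood for each component:
  π_I·p_I = 0.23 × 0.00637816 = 0.00146698
  π_II·p_II = 0.33 × 2.36687e-05 = 7.81067e-06
  π_III·p_III = 0.09 × 4.25024e-08 = 3.82521e-09
  π_IV·p_IV = 0.35 × 4.20311e-12 = 1.47109e-12
Sum: 0.00146698 + 7.81067e-06 + 3.82521e-09 + 1.47109e-12 = 0.00147479
So the posterior for Subpopulation II is 7.81067e-06 / 0.00147479 ≈ 0.005.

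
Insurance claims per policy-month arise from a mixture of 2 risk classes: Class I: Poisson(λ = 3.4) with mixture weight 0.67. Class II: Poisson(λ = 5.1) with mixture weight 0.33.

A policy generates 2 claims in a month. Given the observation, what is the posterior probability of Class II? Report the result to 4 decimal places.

0.1684

By Bayes' theorem, P(k | x) = w_k f_k(x) / Σ_j w_j f_j(x).
Evaluate each component's likelihood at the observed value:
  L_I = e^(−3.4)·3.4^2/2! = 0.192898
  L_II = e^(−5.1)·5.1^2/2! = 0.0792882
Unnormalised posteriors:
  w_I·L_I = 0.67 × 0.192898 = 0.129241
  w_II·L_II = 0.33 × 0.0792882 = 0.0261651
Normaliser: 0.129241 + 0.0261651 = 0.155406
P(Class II | x) = 0.0261651 / 0.155406 ≈ 0.1684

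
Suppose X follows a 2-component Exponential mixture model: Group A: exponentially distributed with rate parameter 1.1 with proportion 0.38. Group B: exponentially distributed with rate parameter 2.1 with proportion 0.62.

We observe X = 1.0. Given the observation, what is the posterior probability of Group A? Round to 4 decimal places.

By Bayes' theorem, P(k | x) = w_k f_k(x) / Σ_j w_j f_j(x).
Evaluate each component's likelihood at the observed value:
  L_A = 1.1·e^(−1.1·1.0) = 1.1·e^(−1.1000) = 0.366158
  L_B = 2.1·e^(−2.1·1.0) = 2.1·e^(−2.1000) = 0.257158
Weight by the priors:
  w_A·L_A = 0.38 × 0.366158 = 0.13914
  w_B·L_B = 0.62 × 0.257158 = 0.159438
Marginal: 0.13914 + 0.159438 = 0.298578
P(Group A | the observation) = 0.13914 / 0.298578 ≈ 0.4660

0.4660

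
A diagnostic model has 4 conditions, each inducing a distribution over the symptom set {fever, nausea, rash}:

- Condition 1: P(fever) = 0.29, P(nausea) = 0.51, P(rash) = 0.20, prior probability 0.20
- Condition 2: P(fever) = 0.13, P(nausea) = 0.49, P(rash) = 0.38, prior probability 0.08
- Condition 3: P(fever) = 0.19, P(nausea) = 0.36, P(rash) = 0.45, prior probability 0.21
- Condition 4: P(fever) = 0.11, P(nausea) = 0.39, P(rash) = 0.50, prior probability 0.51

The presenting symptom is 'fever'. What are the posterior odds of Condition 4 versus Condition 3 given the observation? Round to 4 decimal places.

1.4060

Posterior odds = (π_i f_i(x)) / (π_j f_j(x)); the normalising sum cancels.
Categorical probabilities:
  f_1 = 0.29
  f_2 = 0.13
  f_3 = 0.19
  f_4 = 0.11
Odds = (0.51/0.21) × (0.11/0.19) = 2.42857 × 0.578947 ≈ 1.4060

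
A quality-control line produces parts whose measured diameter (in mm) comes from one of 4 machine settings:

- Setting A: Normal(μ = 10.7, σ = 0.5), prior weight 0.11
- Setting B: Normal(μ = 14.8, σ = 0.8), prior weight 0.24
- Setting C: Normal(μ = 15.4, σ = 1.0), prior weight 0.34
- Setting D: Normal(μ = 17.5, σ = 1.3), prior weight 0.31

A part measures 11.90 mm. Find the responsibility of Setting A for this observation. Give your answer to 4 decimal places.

Apply Bayes' rule: the posterior for each component is proportional to its prior times its likelihood at x.
Evaluate each component's likelihood at the observed value:
  p_A = (1/(0.5·√(2π)))·exp(−(11.90−10.7)²/(2·0.5²)) = 0.797885·exp(-2.88000) = 0.0447891
  p_B = (1/(0.8·√(2π)))·exp(−(11.90−14.8)²/(2·0.8²)) = 0.498678·exp(-6.57031) = 0.000698827
  p_C = (1/(1.0·√(2π)))·exp(−(11.90−15.4)²/(2·1.0²)) = 0.398942·exp(-6.12500) = 0.000872683
  p_D = (1/(1.3·√(2π)))·exp(−(11.90−17.5)²/(2·1.3²)) = 0.306879·exp(-9.27811) = 2.86772e-05
Weight by the priors:
  w_A·p_A = 0.11 × 0.0447891 = 0.0049268
  w_B·p_B = 0.24 × 0.000698827 = 0.000167718
  w_C·p_C = 0.34 × 0.000872683 = 0.000296712
  w_D·p_D = 0.31 × 2.86772e-05 = 8.88992e-06
Marginal: 0.0049268 + 0.000167718 + 0.000296712 + 8.88992e-06 = 0.00540012
P(Setting A | x) ≈ 0.9123

0.9123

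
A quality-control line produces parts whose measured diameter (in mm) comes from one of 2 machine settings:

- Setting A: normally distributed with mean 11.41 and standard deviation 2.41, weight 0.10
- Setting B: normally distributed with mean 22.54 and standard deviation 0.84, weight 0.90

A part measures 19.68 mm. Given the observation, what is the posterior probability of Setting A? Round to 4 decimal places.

Posterior ∝ prior × likelihood, so P(k | x) ∝ π_k f_k(x); normalise over all components.
Normal densities:
  f_A = 0.000459082
  f_B = 0.00144335
Multiply by the mixture weights:
  π_A·f_A = 0.10 × 0.000459082 = 4.59082e-05
  π_B·f_B = 0.90 × 0.00144335 = 0.00129902
Evidence: 4.59082e-05 + 0.00129902 = 0.00134493
P(Setting A | the observation) ≈ 0.0341

0.0341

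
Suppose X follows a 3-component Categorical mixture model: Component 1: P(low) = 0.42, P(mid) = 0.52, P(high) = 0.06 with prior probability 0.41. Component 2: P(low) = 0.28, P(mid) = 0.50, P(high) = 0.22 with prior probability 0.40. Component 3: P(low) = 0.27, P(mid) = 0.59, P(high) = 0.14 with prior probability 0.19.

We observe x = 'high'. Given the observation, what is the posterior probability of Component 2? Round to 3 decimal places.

By Bayes' theorem, P(k | x) = w_k f_k(x) / Σ_j w_j f_j(x).
Categorical probabilities:
  f_1 = 0.06
  f_2 = 0.22
  f_3 = 0.14
Weight by the priors:
  w_1·f_1 = 0.41 × 0.06 = 0.0246
  w_2·f_2 = 0.40 × 0.22 = 0.088
  w_3·f_3 = 0.19 × 0.14 = 0.0266
Denominator: 0.0246 + 0.088 + 0.0266 = 0.1392
Responsibility of Component 2: 0.088 / 0.1392 ≈ 0.632

0.632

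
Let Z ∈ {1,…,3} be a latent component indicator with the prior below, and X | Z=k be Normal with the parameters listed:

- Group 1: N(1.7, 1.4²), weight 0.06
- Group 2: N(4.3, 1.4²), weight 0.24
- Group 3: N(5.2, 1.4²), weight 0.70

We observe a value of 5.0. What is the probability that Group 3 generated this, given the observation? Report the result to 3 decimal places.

0.763

P(component k | x) = w_k·f_k(x) / marginal(x), where marginal(x) = Σ_j w_j·f_j(x).
Component likelihoods at x = 5.0:
  f_1 = 0.0177127
  f_2 = 0.251475
  f_3 = 0.282066
Weight by the priors:
  w_1·f_1 = 0.06 × 0.0177127 = 0.00106276
  w_2·f_2 = 0.24 × 0.251475 = 0.0603541
  w_3·f_3 = 0.70 × 0.282066 = 0.197446
Sum: 0.00106276 + 0.0603541 + 0.197446 = 0.258863
P(Group 3 | x) ≈ 0.763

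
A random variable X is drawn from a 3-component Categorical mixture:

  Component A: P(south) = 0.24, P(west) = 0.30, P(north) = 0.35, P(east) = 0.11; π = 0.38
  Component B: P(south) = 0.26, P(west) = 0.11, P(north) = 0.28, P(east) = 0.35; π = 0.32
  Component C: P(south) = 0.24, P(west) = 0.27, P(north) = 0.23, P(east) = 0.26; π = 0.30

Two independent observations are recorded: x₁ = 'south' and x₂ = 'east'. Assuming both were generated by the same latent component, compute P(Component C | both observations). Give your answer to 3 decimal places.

The responsibility of component k is π_k f_k(x) divided by Σ_j π_j f_j(x).
Since both observations come from the same component, the likelihood for component k is f_k(x₁)·f_k(x₂).
  L_A = [P(south | comp) = 0.24] × [0.11] = 0.0264
  L_B = [P(south | comp) = 0.26] × [0.35] = 0.091
  L_C = [P(south | comp) = 0.24] × [0.26] = 0.0624
Weight by the priors:
  π_A·L_A = 0.38 × 0.0264 = 0.010032
  π_B·L_B = 0.32 × 0.091 = 0.02912
  π_C·L_C = 0.30 × 0.0624 = 0.01872
Marginal: 0.010032 + 0.02912 + 0.01872 = 0.057872
So the posterior for Component C is 0.01872 / 0.057872 ≈ 0.323.

0.323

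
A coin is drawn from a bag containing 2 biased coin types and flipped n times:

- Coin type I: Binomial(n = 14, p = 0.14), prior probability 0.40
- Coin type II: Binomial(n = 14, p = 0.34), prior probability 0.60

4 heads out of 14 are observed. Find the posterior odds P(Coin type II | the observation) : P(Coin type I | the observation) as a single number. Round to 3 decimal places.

Only the two components matter; the odds are (π_i f_i(x)) / (π_j f_j(x)).
Evaluate each component's likelihood at the observed value:
  L_I = C(14,4)·0.14^4·0.86^10 = 1001·0.00038416·0.221302 = 0.0851002
  L_II = C(14,4)·0.34^4·0.66^10 = 1001·0.0133634·0.0156834 = 0.209792
Posterior odds = (π_II·L_II) / (π_I·L_I) = (0.60·0.209792) / (0.40·0.0851002) = 0.125875 / 0.0340401 ≈ 3.698

3.698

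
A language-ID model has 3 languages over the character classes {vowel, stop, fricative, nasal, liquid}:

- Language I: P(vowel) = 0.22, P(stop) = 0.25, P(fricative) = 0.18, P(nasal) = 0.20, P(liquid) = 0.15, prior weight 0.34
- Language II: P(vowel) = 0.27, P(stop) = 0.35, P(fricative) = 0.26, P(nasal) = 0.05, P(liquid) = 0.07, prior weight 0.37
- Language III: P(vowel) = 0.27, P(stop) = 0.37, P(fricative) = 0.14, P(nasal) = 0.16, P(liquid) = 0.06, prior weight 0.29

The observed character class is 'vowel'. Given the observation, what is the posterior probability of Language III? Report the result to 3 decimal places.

P(component k | x) = π_k·f_k(x) / marginal(x), where marginal(x) = Σ_j π_j·f_j(x).
Component likelihoods at x = 'vowel':
  L_I = P(vowel | comp) = 0.22
  L_II = P(vowel | comp) = 0.27
  L_III = P(vowel | comp) = 0.27
Unnormalised posteriors:
  π_I·L_I = 0.34 × 0.22 = 0.0748
  π_II·L_II = 0.37 × 0.27 = 0.0999
  π_III·L_III = 0.29 × 0.27 = 0.0783
Marginal: 0.0748 + 0.0999 + 0.0783 = 0.253
Responsibility of Language III: 0.0783 / 0.253 ≈ 0.309

0.309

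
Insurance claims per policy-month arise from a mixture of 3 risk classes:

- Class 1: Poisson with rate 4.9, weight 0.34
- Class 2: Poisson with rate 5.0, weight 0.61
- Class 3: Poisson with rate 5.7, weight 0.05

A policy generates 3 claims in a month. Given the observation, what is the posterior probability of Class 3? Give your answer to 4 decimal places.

0.0368

P(component k | x) = π_k·f_k(x) / marginal(x), where marginal(x) = Σ_j π_j·f_j(x).
Component likelihoods at x = 3 claims:
  p_1 = e^(−4.9)·4.9^3/3! = 0.146014
  p_2 = e^(−5.0)·5.0^3/3! = 0.140374
  p_3 = e^(−5.7)·5.7^3/3! = 0.103275
Weight by the priors:
  π_1·p_1 = 0.34 × 0.146014 = 0.0496447
  π_2·p_2 = 0.61 × 0.140374 = 0.0856281
  π_3·p_3 = 0.05 × 0.103275 = 0.00516374
Evidence: 0.0496447 + 0.0856281 + 0.00516374 = 0.140437
P(Class 3 | the observation) = 0.00516374 / 0.140437 ≈ 0.0368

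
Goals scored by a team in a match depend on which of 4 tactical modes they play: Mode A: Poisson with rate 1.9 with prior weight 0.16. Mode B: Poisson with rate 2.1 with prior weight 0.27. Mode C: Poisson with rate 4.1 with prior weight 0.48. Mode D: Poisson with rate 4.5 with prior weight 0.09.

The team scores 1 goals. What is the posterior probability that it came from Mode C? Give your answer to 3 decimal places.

By Bayes' theorem, P(k | x) = π_k f_k(x) / Σ_j π_j f_j(x).
Poisson probabilities:
  f_A = 0.28418
  f_B = 0.257158
  f_C = 0.067948
  f_D = 0.0499905
Multiply by the mixture weights:
  π_A·f_A = 0.16 × 0.28418 = 0.0454689
  π_B·f_B = 0.27 × 0.257158 = 0.0694328
  π_C·f_C = 0.48 × 0.067948 = 0.032615
  π_D·f_D = 0.09 × 0.0499905 = 0.00449914
Normaliser: 0.0454689 + 0.0694328 + 0.032615 + 0.00449914 = 0.152016
Responsibility of Mode C: 0.032615 / 0.152016 ≈ 0.215

0.215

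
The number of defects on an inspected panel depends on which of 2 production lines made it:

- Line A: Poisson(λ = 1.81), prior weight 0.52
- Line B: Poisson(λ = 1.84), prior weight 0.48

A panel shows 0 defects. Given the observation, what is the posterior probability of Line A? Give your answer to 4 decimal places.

Apply Bayes' rule: the posterior for each component is proportional to its prior times its likelihood at x.
Poisson probabilities:
  L_A = 0.163654
  L_B = 0.158817
Unnormalised posteriors:
  π_A·L_A = 0.52 × 0.163654 = 0.0851002
  π_B·L_B = 0.48 × 0.158817 = 0.0762324
Evidence: 0.0851002 + 0.0762324 = 0.161333
P(Line A | data) ≈ 0.5275

0.5275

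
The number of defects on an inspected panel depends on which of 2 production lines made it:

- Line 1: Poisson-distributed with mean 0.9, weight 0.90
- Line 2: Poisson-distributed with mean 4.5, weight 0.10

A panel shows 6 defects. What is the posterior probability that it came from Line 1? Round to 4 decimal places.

0.0206

The responsibility of component k is w_k f_k(x) divided by Σ_j w_j f_j(x).
Evaluate each component's likelihood at the observed value:
  L_1 = e^(−0.9)·0.9^6/6! = 0.000300094
  L_2 = e^(−4.5)·4.5^6/6! = 0.12812
Weight by the priors:
  w_1·L_1 = 0.90 × 0.000300094 = 0.000270085
  w_2·L_2 = 0.10 × 0.12812 = 0.012812
Normaliser: 0.000270085 + 0.012812 = 0.0130821
P(Line 1 | the observation) = 0.000270085 / 0.0130821 ≈ 0.0206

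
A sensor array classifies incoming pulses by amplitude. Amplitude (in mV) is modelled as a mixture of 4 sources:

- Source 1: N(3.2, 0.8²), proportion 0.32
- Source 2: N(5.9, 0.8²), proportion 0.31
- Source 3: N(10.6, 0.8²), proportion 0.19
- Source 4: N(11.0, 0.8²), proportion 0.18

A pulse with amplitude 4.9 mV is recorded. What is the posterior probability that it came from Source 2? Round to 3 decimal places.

Apply Bayes' rule: the posterior for each component is proportional to its prior times its likelihood at x.
Normal densities:
  p_1 = (1/(0.8·√(2π)))·exp(−(4.9−3.2)²/(2·0.8²)) = 0.498678·exp(-2.25781) = 0.0521512
  p_2 = (1/(0.8·√(2π)))·exp(−(4.9−5.9)²/(2·0.8²)) = 0.498678·exp(-0.78125) = 0.228311
  p_3 = (1/(0.8·√(2π)))·exp(−(4.9−10.6)²/(2·0.8²)) = 0.498678·exp(-25.38281) = 4.72286e-12
  p_4 = (1/(0.8·√(2π)))·exp(−(4.9−11.0)²/(2·0.8²)) = 0.498678·exp(-29.07031) = 1.18234e-13
Weight by the priors:
  P(Z=1)·p_1 = 0.32 × 0.0521512 = 0.0166884
  P(Z=2)·p_2 = 0.31 × 0.228311 = 0.0707765
  P(Z=3)·p_3 = 0.19 × 4.72286e-12 = 8.97343e-13
  P(Z=4)·p_4 = 0.18 × 1.18234e-13 = 2.12822e-14
Denominator: 0.0166884 + 0.0707765 + 8.97343e-13 + 2.12822e-14 = 0.0874649
P(Source 2 | 4.9 mV) ≈ 0.809

0.809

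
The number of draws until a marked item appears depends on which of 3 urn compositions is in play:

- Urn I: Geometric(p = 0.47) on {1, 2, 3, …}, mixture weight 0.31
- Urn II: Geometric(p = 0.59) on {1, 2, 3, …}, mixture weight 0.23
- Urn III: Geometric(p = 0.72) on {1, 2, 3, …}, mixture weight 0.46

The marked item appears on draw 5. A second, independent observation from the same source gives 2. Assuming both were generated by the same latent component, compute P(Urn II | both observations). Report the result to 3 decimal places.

0.221

P(component k | x) = P(Z=k)·f_k(x) / marginal(x), where marginal(x) = Σ_j P(Z=j)·f_j(x).
Since both observations come from the same component, the likelihood for component k is f_k(x₁)·f_k(x₂).
  f_I = [0.47·(1−0.47)^4 = 0.47·0.0789048 = 0.0370853] × [0.2491] = 0.00923794
  f_II = [0.59·(1−0.59)^4 = 0.59·0.0282576 = 0.016672] × [0.2419] = 0.00403295
  f_III = [0.72·(1−0.72)^4 = 0.72·0.00614656 = 0.00442552] × [0.2016] = 0.000892185
Prior × likelihood for each component:
  P(Z=I)·f_I = 0.31 × 0.00923794 = 0.00286376
  P(Z=II)·f_II = 0.23 × 0.00403295 = 0.00092758
  P(Z=III)·f_III = 0.46 × 0.000892185 = 0.000410405
Evidence: 0.00286376 + 0.00092758 + 0.000410405 = 0.00420175
P(Urn II | x₁,x₂) = 0.00092758 / 0.00420175 ≈ 0.221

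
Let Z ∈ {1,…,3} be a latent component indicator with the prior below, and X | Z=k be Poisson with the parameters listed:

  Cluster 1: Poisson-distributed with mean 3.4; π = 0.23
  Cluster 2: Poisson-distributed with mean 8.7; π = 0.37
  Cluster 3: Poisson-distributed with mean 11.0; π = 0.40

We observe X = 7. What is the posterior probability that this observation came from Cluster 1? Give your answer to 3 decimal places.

0.100

Posterior ∝ prior × likelihood, so P(k | x) ∝ P(Z=k) f_k(x); normalise over all components.
Poisson probabilities:
  p_1 = e^(−3.4)·3.4^7/7! = 0.0347793
  p_2 = e^(−8.7)·8.7^7/7! = 0.124693
  p_3 = e^(−11.0)·11.0^7/7! = 0.0645772
Multiply by the mixture weights:
  P(Z=1)·p_1 = 0.23 × 0.0347793 = 0.00799924
  P(Z=2)·p_2 = 0.37 × 0.124693 = 0.0461364
  P(Z=3)·p_3 = 0.40 × 0.0645772 = 0.0258309
Sum: 0.00799924 + 0.0461364 + 0.0258309 = 0.0799665
P(Cluster 1 | the observation) ≈ 0.100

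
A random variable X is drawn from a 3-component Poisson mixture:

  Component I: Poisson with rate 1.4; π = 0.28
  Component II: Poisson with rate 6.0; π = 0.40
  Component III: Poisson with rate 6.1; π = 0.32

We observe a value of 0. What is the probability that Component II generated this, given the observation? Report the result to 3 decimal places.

0.014

By Bayes' theorem, P(k | x) = P(Z=k) f_k(x) / Σ_j P(Z=j) f_j(x).
Poisson probabilities:
  p_I = 0.246597
  p_II = 0.00247875
  p_III = 0.00224287
Weight by the priors:
  P(Z=I)·p_I = 0.28 × 0.246597 = 0.0690471
  P(Z=II)·p_II = 0.40 × 0.00247875 = 0.000991501
  P(Z=III)·p_III = 0.32 × 0.00224287 = 0.000717718
Sum: 0.0690471 + 0.000991501 + 0.000717718 = 0.0707564
P(Component II | x) ≈ 0.014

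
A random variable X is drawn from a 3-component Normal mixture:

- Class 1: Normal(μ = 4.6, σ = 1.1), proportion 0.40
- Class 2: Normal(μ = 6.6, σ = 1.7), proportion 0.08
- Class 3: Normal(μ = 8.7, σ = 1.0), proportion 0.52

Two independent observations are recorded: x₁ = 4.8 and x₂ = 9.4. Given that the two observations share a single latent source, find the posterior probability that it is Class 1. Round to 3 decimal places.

0.006

The responsibility of component k is π_k f_k(x) divided by Σ_j π_j f_j(x).
Since both observations come from the same component, the likelihood for component k is f_k(x₁)·f_k(x₂).
  L_1 = [0.356729] × [2.65917e-05] = 9.48606e-06
  L_2 = [0.133973] × [0.0604482] = 0.0080984
  L_3 = [0.000198655] × [0.312254] = 6.2031e-05
Weight by the priors:
  π_1·L_1 = 0.40 × 9.48606e-06 = 3.79442e-06
  π_2·L_2 = 0.08 × 0.0080984 = 0.000647872
  π_3·L_3 = 0.52 × 6.2031e-05 = 3.22561e-05
Normaliser: 3.79442e-06 + 0.000647872 + 3.22561e-05 = 0.000683923
P(Class 1 | data) = 3.79442e-06 / 0.000683923 ≈ 0.006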